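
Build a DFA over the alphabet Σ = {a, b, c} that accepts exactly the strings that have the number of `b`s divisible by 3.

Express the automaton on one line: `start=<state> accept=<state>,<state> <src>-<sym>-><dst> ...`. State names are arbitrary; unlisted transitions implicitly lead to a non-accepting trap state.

Keep the running count of `b`s modulo 3: each `b` advances along the cycle q0 → q1 → q2 → q0 while other symbols loop. Accept at q0.
3 states suffice.
        a   b   c  
>* q0   q0  q1  q0 
   q1   q1  q2  q1 
   q2   q2  q0  q2 
(> = start, * = accepting)

start=q0 accept=q0 q0-a->q0 q0-b->q1 q0-c->q0 q1-a->q1 q1-b->q2 q1-c->q1 q2-a->q2 q2-b->q0 q2-c->q2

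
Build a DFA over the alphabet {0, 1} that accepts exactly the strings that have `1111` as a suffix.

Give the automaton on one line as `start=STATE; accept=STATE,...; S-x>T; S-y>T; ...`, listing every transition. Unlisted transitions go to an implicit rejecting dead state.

start=q0; accept=q4; q0-0>q0; q0-1>q1; q1-0>q0; q1-1>q2; q2-0>q0; q2-1>q3; q3-0>q0; q3-1>q4; q4-0>q0; q4-1>q4

Let each state record the length of the longest suffix of the input read so far that is also a prefix of `1111`. q1 means the last symbol is `1`; q2 means the last 2 symbols are `11`; q3 means the last 3 symbols are `111`; q4 means the last 4 symbols are `1111`. Accept only at q4, where the string currently ends in `1111`.
5 states suffice.
        0   1  
>  q0   q0  q1 
   q1   q0  q2 
   q2   q0  q3 
   q3   q0  q4 
 * q4   q0  q4 
(> = start, * = accepting)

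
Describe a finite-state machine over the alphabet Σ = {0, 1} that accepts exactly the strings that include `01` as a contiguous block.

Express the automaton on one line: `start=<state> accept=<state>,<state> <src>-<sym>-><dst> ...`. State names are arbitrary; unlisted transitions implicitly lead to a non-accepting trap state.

Track how much of `01` has been matched so far: state s0 is no progress, s2 is the absorbing accept state reached once `01` has occurred. Intermediate states record partial matches; on a mismatch, fall back to the longest reusable overlap.
A 3-state machine:
        0   1  
>  s0   s1  s0 
   s1   s1  s2 
 * s2   s2  s2 
(> = start, * = accepting)

start=s0 accept=s2 s0-0->s1 s0-1->s0 s1-0->s1 s1-1->s2 s2-0->s2 s2-1->s2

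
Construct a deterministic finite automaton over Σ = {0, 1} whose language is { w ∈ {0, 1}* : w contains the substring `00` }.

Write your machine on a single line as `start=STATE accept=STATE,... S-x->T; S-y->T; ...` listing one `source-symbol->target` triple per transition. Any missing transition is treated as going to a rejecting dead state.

start=s0; accept=s2; s0-0->s1; s0-1->s0; s1-0->s2; s1-1->s0; s2-0->s2; s2-1->s2

Track how much of `00` has been matched so far: state s0 is no progress, s2 is the absorbing accept state reached once `00` has occurred. Intermediate states record partial matches; on a mismatch, fall back to the longest reusable overlap.
        0   1  
>  s0   s1  s0 
   s1   s2  s0 
 * s2   s2  s2 
(> = start, * = accepting)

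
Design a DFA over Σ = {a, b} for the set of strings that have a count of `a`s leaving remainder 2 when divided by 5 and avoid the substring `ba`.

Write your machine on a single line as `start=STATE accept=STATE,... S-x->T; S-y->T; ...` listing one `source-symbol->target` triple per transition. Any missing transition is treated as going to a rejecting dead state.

Run two small machines in parallel and take their product. One (5 states) tracks the count of `a`s modulo 5; the other (3 states) tracks partial matches of the forbidden pattern `ba`. Each combined state is a pair, one component from each; accept when both components accept.
          a    b  
>  s0     s1   s2 
   s1     s3   s4 
   s2     s5   s2 
 * s3     s6   s7 
   s4     s8   s4 
   s5     s8   s5 
   s6     s9  s10 
 * s7    s11   s7 
   s8    s11   s8 
   s9     s0  s12 
   s10   s13  s10 
   s11   s13  s11 
   s12   s14  s12 
   s13   s14  s13 
   s14    s5  s14 
(> = start, * = accepting)

start=s0; accept=s3,s7; s0-a->s1; s0-b->s2; s1-a->s3; s1-b->s4; s2-a->s5; s2-b->s2; s3-a->s6; s3-b->s7; s4-a->s8; s4-b->s4; s5-a->s8; s5-b->s5; s6-a->s9; s6-b->s10; s7-a->s11; s7-b->s7; s8-a->s11; s8-b->s8; s9-a->s0; s9-b->s12; s10-a->s13; s10-b->s10; s11-a->s13; s11-b->s11; s12-a->s14; s12-b->s12; s13-a->s14; s13-b->s13; s14-a->s5; s14-b->s14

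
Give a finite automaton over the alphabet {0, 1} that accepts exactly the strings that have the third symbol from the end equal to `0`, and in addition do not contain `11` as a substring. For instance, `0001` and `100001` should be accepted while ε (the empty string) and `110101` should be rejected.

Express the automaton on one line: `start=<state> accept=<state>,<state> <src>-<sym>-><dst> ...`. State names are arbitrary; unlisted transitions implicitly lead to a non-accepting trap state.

Handle the two conditions separately and then intersect. One (15 states) tracks the last 3 symbols read; the other (3 states) tracks partial matches of the forbidden pattern `11`. Each combined state is a pair, one component from each; accept when both components accept. Minimizing collapses redundant product states.
A 9-state machine:
        0   1  
>  s0   s1  s2 
   s1   s3  s4 
   s2   s1  s5 
   s3   s6  s7 
   s4   s8  s5 
   s5   s5  s5 
 * s6   s6  s7 
 * s7   s8  s5 
 * s8   s3  s4 
(> = start, * = accepting)

start=s0 accept=s6,s7,s8 s0-0->s1 s0-1->s2 s1-0->s3 s1-1->s4 s2-0->s1 s2-1->s5 s3-0->s6 s3-1->s7 s4-0->s8 s4-1->s5 s5-0->s5 s5-1->s5 s6-0->s6 s6-1->s7 s7-0->s8 s7-1->s5 s8-0->s3 s8-1->s4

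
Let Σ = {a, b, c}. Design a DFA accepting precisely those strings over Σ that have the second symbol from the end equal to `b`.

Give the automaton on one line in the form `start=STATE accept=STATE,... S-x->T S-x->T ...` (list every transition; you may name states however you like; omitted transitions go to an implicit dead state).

start=q0 accept=q7,q8,q9 q0-a->q1 q0-b->q2 q0-c->q3 q1-a->q4 q1-b->q5 q1-c->q6 q2-a->q7 q2-b->q8 q2-c->q9 q3-a->q10 q3-b->q11 q3-c->q12 q4-a->q4 q4-b->q5 q4-c->q6 q5-a->q7 q5-b->q8 q5-c->q9 q6-a->q10 q6-b->q11 q6-c->q12 q7-a->q4 q7-b->q5 q7-c->q6 q8-a->q7 q8-b->q8 q8-c->q9 q9-a->q10 q9-b->q11 q9-c->q12 q10-a->q4 q10-b->q5 q10-c->q6 q11-a->q7 q11-b->q8 q11-c->q9 q12-a->q10 q12-b->q11 q12-c->q12

Because acceptance depends on a position counted from the end, the machine has to buffer the most recent 2 symbols. Make each state the string of the last up-to-2 symbols read; on input `x` shift the window left and append `x`. Accept when the buffered window has length 2 and begins with `b`.
          a    b    c  
>  q0     q1   q2   q3 
   q1     q4   q5   q6 
   q2     q7   q8   q9 
   q3    q10  q11  q12 
   q4     q4   q5   q6 
   q5     q7   q8   q9 
   q6    q10  q11  q12 
 * q7     q4   q5   q6 
 * q8     q7   q8   q9 
 * q9    q10  q11  q12 
   q10    q4   q5   q6 
   q11    q7   q8   q9 
   q12   q10  q11  q12 
(> = start, * = accepting)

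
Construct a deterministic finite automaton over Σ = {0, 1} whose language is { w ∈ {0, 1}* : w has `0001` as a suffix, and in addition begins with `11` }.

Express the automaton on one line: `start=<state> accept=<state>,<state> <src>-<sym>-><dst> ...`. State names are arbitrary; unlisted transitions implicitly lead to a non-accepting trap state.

start=A accept=L A-0->B A-1->C B-0->D B-1->E C-0->B C-1->F D-0->G D-1->E E-0->B E-1->E F-0->H F-1->F G-0->G G-1->I H-0->J H-1->F I-0->B I-1->E J-0->K J-1->F K-0->K K-1->L L-0->H L-1->F

Build one automaton per condition and run them in lockstep. One (5 states) tracks how much of the suffix `0001` has currently been matched; the other (4 states) tracks whether the input so far still matches the prefix `11`. Each combined state is a pair, one component from each; accept when both components accept.
A 12-state machine:
       0  1 
>  A   B  C 
   B   D  E 
   C   B  F 
   D   G  E 
   E   B  E 
   F   H  F 
   G   G  I 
   H   J  F 
   I   B  E 
   J   K  F 
   K   K  L 
 * L   H  F 
(> = start, * = accepting)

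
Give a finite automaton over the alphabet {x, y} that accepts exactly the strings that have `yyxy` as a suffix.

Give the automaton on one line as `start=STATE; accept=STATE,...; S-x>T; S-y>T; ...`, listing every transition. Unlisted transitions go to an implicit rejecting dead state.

Remember how much of `yyxy` the current input suffix matches. State q0 means no match yet; q1 means the last symbol is `y`; q2 means the last 2 symbols are `yy`; q3 means the last 3 symbols are `yyx`; q4 means the last 4 symbols are `yyxy`. Only q4 accepts. On a mismatch, fall back to the longest proper suffix that is still a prefix of `yyxy`.
With 5 states:
        x   y  
>  q0   q0  q1 
   q1   q0  q2 
   q2   q3  q2 
   q3   q0  q4 
 * q4   q0  q2 
(> = start, * = accepting)

start=q0; accept=q4; q0-x>q0; q0-y>q1; q1-x>q0; q1-y>q2; q2-x>q3; q2-y>q2; q3-x>q0; q3-y>q4; q4-x>q0; q4-y>q2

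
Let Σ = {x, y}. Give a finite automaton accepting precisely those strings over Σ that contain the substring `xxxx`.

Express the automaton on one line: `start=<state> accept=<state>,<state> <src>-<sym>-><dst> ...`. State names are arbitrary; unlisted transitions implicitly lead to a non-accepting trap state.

States q0..q3 record the length of the longest prefix of `xxxx` that matches the current input suffix. Reaching q4 means `xxxx` has been seen, and we stay there forever. Accept from q4.
With 5 states:
        x   y  
>  q0   q1  q0 
   q1   q2  q0 
   q2   q3  q0 
   q3   q4  q0 
 * q4   q4  q4 
(> = start, * = accepting)

start=q0 accept=q4 q0-x->q1 q0-y->q0 q1-x->q2 q1-y->q0 q2-x->q3 q2-y->q0 q3-x->q4 q3-y->q0 q4-x->q4 q4-y->q4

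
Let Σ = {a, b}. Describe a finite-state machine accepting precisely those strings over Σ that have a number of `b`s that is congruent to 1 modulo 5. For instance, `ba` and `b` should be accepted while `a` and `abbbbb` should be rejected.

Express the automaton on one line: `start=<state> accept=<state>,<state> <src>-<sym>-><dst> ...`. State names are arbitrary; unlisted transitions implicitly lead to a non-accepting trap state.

The only thing that matters is how many `b`s have appeared, reduced mod 5. Use one state per residue: S0 for 0, …, S4 for 4. Reading `b` moves to the next residue; anything else stays put. S1 is accepting.
A 5-state machine:
        a   b  
>  S0   S0  S1 
 * S1   S1  S2 
   S2   S2  S3 
   S3   S3  S4 
   S4   S4  S0 
(> = start, * = accepting)

start=S0 accept=S1 S0-a->S0 S0-b->S1 S1-a->S1 S1-b->S2 S2-a->S2 S2-b->S3 S3-a->S3 S3-b->S4 S4-a->S4 S4-b->S0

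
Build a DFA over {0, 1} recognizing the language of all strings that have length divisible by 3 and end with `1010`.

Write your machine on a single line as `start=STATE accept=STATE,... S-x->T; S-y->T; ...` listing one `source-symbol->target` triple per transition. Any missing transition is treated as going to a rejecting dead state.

Run two small machines in parallel and take their product. One (3 states) tracks the input length modulo 3; the other (5 states) tracks how much of the suffix `1010` has currently been matched. Each combined state is a pair, one component from each; accept when both components accept. Equivalent product states are then merged.
With 7 states:
        0   1  
>  S0   S1  S1 
   S1   S2  S2 
   S2   S0  S3 
   S3   S4  S1 
   S4   S2  S5 
   S5   S6  S3 
 * S6   S1  S1 
(> = start, * = accepting)

start=S0; accept=S6; S0-0->S1; S0-1->S1; S1-0->S2; S1-1->S2; S2-0->S0; S2-1->S3; S3-0->S4; S3-1->S1; S4-0->S2; S4-1->S5; S5-0->S6; S5-1->S3; S6-0->S1; S6-1->S1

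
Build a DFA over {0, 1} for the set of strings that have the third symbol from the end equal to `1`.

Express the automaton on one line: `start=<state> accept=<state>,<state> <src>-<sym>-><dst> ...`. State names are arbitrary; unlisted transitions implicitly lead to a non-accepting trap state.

start=S0 accept=S11,S12,S13,S14 S0-0->S1 S0-1->S2 S1-0->S3 S1-1->S4 S2-0->S5 S2-1->S6 S3-0->S7 S3-1->S8 S4-0->S9 S4-1->S10 S5-0->S11 S5-1->S12 S6-0->S13 S6-1->S14 S7-0->S7 S7-1->S8 S8-0->S9 S8-1->S10 S9-0->S11 S9-1->S12 S10-0->S13 S10-1->S14 S11-0->S7 S11-1->S8 S12-0->S9 S12-1->S10 S13-0->S11 S13-1->S12 S14-0->S13 S14-1->S14

Because acceptance depends on a position counted from the end, the machine has to buffer the most recent 3 symbols. Make each state the string of the last up-to-3 symbols read; on input `x` shift the window left and append `x`. Accept when the buffered window has length 3 and begins with `1`.
A 15-state machine:
          0    1  
>  S0     S1   S2 
   S1     S3   S4 
   S2     S5   S6 
   S3     S7   S8 
   S4     S9  S10 
   S5    S11  S12 
   S6    S13  S14 
   S7     S7   S8 
   S8     S9  S10 
   S9    S11  S12 
   S10   S13  S14 
 * S11    S7   S8 
 * S12    S9  S10 
 * S13   S11  S12 
 * S14   S13  S14 
(> = start, * = accepting)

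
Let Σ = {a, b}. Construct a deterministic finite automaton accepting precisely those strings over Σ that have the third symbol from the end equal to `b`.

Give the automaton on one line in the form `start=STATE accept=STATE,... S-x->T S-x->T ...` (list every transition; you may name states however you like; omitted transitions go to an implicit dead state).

A DFA must remember the last 3 symbols (since which symbol is third-to-last isn't known until the input ends). Use one state per possible window of the last ≤3 symbols; accept from those whose window starts with `b`.
A 15-state machine:
          a    b  
>  s0     s1   s2 
   s1     s3   s4 
   s2     s5   s6 
   s3     s7   s8 
   s4     s9  s10 
   s5    s11  s12 
   s6    s13  s14 
   s7     s7   s8 
   s8     s9  s10 
   s9    s11  s12 
   s10   s13  s14 
 * s11    s7   s8 
 * s12    s9  s10 
 * s13   s11  s12 
 * s14   s13  s14 
(> = start, * = accepting)

start=s0 accept=s11,s12,s13,s14 s0-a->s1 s0-b->s2 s1-a->s3 s1-b->s4 s2-a->s5 s2-b->s6 s3-a->s7 s3-b->s8 s4-a->s9 s4-b->s10 s5-a->s11 s5-b->s12 s6-a->s13 s6-b->s14 s7-a->s7 s7-b->s8 s8-a->s9 s8-b->s10 s9-a->s11 s9-b->s12 s10-a->s13 s10-b->s14 s11-a->s7 s11-b->s8 s12-a->s9 s12-b->s10 s13-a->s11 s13-b->s12 s14-a->s13 s14-b->s14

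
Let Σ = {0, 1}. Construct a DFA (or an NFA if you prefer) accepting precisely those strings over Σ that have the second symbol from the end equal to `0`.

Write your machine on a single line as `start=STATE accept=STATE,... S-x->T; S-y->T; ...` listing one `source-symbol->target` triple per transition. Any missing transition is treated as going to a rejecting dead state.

start=s0; accept=s3,s4; s0-0->s1; s0-1->s2; s1-0->s3; s1-1->s4; s2-0->s5; s2-1->s6; s3-0->s3; s3-1->s4; s4-0->s5; s4-1->s6; s5-0->s3; s5-1->s4; s6-0->s5; s6-1->s6

A DFA must remember the last 2 symbols (since which symbol is second-to-last isn't known until the input ends). Use one state per possible window of the last ≤2 symbols; accept from those whose window starts with `0`.
A 7-state machine:
        0   1  
>  s0   s1  s2 
   s1   s3  s4 
   s2   s5  s6 
 * s3   s3  s4 
 * s4   s5  s6 
   s5   s3  s4 
   s6   s5  s6 
(> = start, * = accepting)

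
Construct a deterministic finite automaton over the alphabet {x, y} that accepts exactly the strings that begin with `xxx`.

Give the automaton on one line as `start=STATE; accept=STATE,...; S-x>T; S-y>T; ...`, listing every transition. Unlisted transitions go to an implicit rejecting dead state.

start=S0; accept=S3; S0-x>S1; S0-y>S4; S1-x>S2; S1-y>S4; S2-x>S3; S2-y>S4; S3-x>S3; S3-y>S3; S4-x>S4; S4-y>S4

Check the first 3 symbols one by one: S0 through S2 record how many have matched `xxx` so far; any wrong symbol goes to the dead state S4. After all 3 match we enter the accepting sink S3.
With 5 states:
        x   y  
>  S0   S1  S4 
   S1   S2  S4 
   S2   S3  S4 
 * S3   S3  S3 
   S4   S4  S4 
(> = start, * = accepting)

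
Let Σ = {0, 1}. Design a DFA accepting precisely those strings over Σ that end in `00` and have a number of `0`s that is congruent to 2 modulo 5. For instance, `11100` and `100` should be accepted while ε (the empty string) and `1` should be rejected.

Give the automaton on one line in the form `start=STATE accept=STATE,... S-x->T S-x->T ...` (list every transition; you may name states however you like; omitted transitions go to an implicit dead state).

Run two small machines in parallel and take their product. One (3 states) tracks how much of the suffix `00` has currently been matched; the other (5 states) tracks the count of `0`s modulo 5. Each combined state is a pair, one component from each; accept when both components accept. After merging equivalent states the machine shrinks.
With 7 states:
       0  1 
>  A   B  A 
   B   C  D 
 * C   E  F 
   D   F  D 
   E   G  E 
   F   E  F 
   G   A  G 
(> = start, * = accepting)

start=A accept=C A-0->B A-1->A B-0->C B-1->D C-0->E C-1->F D-0->F D-1->D E-0->G E-1->E F-0->E F-1->F G-0->A G-1->G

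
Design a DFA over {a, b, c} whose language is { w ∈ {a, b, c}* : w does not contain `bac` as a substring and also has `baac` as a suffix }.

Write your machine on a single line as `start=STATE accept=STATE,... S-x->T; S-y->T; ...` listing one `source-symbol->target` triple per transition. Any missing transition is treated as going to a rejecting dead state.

Handle the two conditions separately and then intersect. The first has 4 states tracking partial matches of the forbidden pattern `bac`; the second has 5 states tracking how much of the suffix `baac` has currently been matched. A product state is a pair (one from each), accepting exactly when both do. After merging equivalent states the machine shrinks.
A 6-state machine:
        a   b   c  
>  S0   S0  S1  S0 
   S1   S2  S1  S0 
   S2   S3  S1  S4 
   S3   S0  S1  S5 
   S4   S4  S4  S4 
 * S5   S0  S1  S0 
(> = start, * = accepting)

start=S0; accept=S5; S0-a->S0; S0-b->S1; S0-c->S0; S1-a->S2; S1-b->S1; S1-c->S0; S2-a->S3; S2-b->S1; S2-c->S4; S3-a->S0; S3-b->S1; S3-c->S5; S4-a->S4; S4-b->S4; S4-c->S4; S5-a->S0; S5-b->S1; S5-c->S0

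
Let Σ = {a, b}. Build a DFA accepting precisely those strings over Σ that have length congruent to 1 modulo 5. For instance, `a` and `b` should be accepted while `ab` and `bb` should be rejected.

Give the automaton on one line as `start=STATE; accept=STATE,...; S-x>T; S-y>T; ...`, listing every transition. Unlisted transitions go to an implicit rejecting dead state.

start=s0; accept=s1; s0-a>s1; s0-b>s1; s1-a>s2; s1-b>s2; s2-a>s3; s2-b>s3; s3-a>s4; s3-b>s4; s4-a>s0; s4-b>s0

Count input length modulo 5: every symbol advances one step around the cycle s0 → s1 → s2 → s3 → s4 → s0. Accept at s1.
5 states suffice.
        a   b  
>  s0   s1  s1 
 * s1   s2  s2 
   s2   s3  s3 
   s3   s4  s4 
   s4   s0  s0 
(> = start, * = accepting)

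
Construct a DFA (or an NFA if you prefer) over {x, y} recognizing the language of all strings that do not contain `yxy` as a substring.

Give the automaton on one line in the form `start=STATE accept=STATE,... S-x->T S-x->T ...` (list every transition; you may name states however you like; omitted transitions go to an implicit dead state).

start=A accept=A,B,C A-x->A A-y->B B-x->C B-y->B C-x->A C-y->D D-x->D D-y->D

Track partial matches of the forbidden pattern `yxy`. State D is a dead state reached once `yxy` has occurred; every other state accepts. A means no part of `yxy` is currently matched.
4 states suffice.
       x  y 
>* A   A  B 
 * B   C  B 
 * C   A  D 
   D   D  D 
(> = start, * = accepting)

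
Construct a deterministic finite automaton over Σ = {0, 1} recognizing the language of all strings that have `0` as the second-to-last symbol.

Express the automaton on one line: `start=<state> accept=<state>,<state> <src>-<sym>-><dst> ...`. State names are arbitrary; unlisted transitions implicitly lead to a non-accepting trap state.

Because acceptance depends on a position counted from the end, the machine has to buffer the most recent 2 symbols. Make each state the string of the last up-to-2 symbols read; on input `x` shift the window left and append `x`. Accept when the buffered window has length 2 and begins with `0`.
7 states suffice.
        0   1  
>  S0   S1  S2 
   S1   S3  S4 
   S2   S5  S6 
 * S3   S3  S4 
 * S4   S5  S6 
   S5   S3  S4 
   S6   S5  S6 
(> = start, * = accepting)

start=S0 accept=S3,S4 S0-0->S1 S0-1->S2 S1-0->S3 S1-1->S4 S2-0->S5 S2-1->S6 S3-0->S3 S3-1->S4 S4-0->S5 S4-1->S6 S5-0->S3 S5-1->S4 S6-0->S5 S6-1->S6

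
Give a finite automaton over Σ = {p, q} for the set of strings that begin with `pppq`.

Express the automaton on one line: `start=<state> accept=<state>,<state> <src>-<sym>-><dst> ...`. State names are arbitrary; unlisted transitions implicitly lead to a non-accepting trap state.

start=s0 accept=s4 s0-p->s1 s0-q->s5 s1-p->s2 s1-q->s5 s2-p->s3 s2-q->s5 s3-p->s5 s3-q->s4 s4-p->s4 s4-q->s4 s5-p->s5 s5-q->s5

Walk along `pppq` while the input agrees: from s0 take `p` to s1, and so on. Any deviation drops to the rejecting sink s5. Once s4 is reached the prefix is confirmed and every continuation is accepted.
6 states suffice.
        p   q  
>  s0   s1  s5 
   s1   s2  s5 
   s2   s3  s5 
   s3   s5  s4 
 * s4   s4  s4 
   s5   s5  s5 
(> = start, * = accepting)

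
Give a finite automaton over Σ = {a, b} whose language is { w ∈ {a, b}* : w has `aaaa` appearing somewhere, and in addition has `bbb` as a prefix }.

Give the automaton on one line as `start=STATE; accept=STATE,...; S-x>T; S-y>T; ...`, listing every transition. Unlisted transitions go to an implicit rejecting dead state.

Build one automaton per condition and run them in lockstep. One (5 states) tracks whether and how much of `aaaa` has been seen; the other (5 states) tracks whether the input so far still matches the prefix `bbb`. Each combined state is a pair, one component from each; accept when both components accept. After merging equivalent states the machine shrinks.
        a   b  
>  S0   S1  S2 
   S1   S1  S1 
   S2   S1  S3 
   S3   S1  S4 
   S4   S5  S4 
   S5   S6  S4 
   S6   S7  S4 
   S7   S8  S4 
 * S8   S8  S8 
(> = start, * = accepting)

start=S0; accept=S8; S0-a>S1; S0-b>S2; S1-a>S1; S1-b>S1; S2-a>S1; S2-b>S3; S3-a>S1; S3-b>S4; S4-a>S5; S4-b>S4; S5-a>S6; S5-b>S4; S6-a>S7; S6-b>S4; S7-a>S8; S7-b>S4; S8-a>S8; S8-b>S8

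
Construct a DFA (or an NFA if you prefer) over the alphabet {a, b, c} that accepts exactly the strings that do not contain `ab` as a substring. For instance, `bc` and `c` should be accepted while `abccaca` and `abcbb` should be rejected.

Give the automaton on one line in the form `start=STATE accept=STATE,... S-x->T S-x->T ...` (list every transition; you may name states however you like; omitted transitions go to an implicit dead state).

Track partial matches of the forbidden pattern `ab`. State S2 is a dead state reached once `ab` has occurred; every other state accepts. S0 means no part of `ab` is currently matched.
A 3-state machine:
        a   b   c  
>* S0   S1  S0  S0 
 * S1   S1  S2  S0 
   S2   S2  S2  S2 
(> = start, * = accepting)

start=S0 accept=S0,S1 S0-a->S1 S0-b->S0 S0-c->S0 S1-a->S1 S1-b->S2 S1-c->S0 S2-a->S2 S2-b->S2 S2-c->S2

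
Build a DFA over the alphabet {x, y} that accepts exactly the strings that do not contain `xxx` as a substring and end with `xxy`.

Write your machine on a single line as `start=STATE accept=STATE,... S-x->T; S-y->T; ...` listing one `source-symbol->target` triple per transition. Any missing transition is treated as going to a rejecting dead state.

start=q0; accept=q4; q0-x->q1; q0-y->q0; q1-x->q2; q1-y->q0; q2-x->q3; q2-y->q4; q3-x->q3; q3-y->q5; q4-x->q1; q4-y->q0; q5-x->q6; q5-y->q7; q6-x->q3; q6-y->q7; q7-x->q6; q7-y->q7

Run two small machines in parallel and take their product. One (4 states) tracks partial matches of the forbidden pattern `xxx`; the other (4 states) tracks how much of the suffix `xxy` has currently been matched. Each combined state is a pair, one component from each; accept when both components accept.
        x   y  
>  q0   q1  q0 
   q1   q2  q0 
   q2   q3  q4 
   q3   q3  q5 
 * q4   q1  q0 
   q5   q6  q7 
   q6   q3  q7 
   q7   q6  q7 
(> = start, * = accepting)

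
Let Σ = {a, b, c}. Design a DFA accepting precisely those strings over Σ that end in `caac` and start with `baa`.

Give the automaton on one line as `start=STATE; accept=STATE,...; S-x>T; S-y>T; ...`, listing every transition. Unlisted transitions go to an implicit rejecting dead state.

start=q0; accept=q8; q0-a>q1; q0-b>q2; q0-c>q1; q1-a>q1; q1-b>q1; q1-c>q1; q2-a>q3; q2-b>q1; q2-c>q1; q3-a>q4; q3-b>q1; q3-c>q1; q4-a>q4; q4-b>q4; q4-c>q5; q5-a>q6; q5-b>q4; q5-c>q5; q6-a>q7; q6-b>q4; q6-c>q5; q7-a>q4; q7-b>q4; q7-c>q8; q8-a>q6; q8-b>q4; q8-c>q5

Handle the two conditions separately and then intersect. One (5 states) tracks how much of the suffix `caac` has currently been matched; the other (5 states) tracks whether the input so far still matches the prefix `baa`. Each combined state is a pair, one component from each; accept when both components accept. Minimizing collapses redundant product states.
9 states suffice.
        a   b   c  
>  q0   q1  q2  q1 
   q1   q1  q1  q1 
   q2   q3  q1  q1 
   q3   q4  q1  q1 
   q4   q4  q4  q5 
   q5   q6  q4  q5 
   q6   q7  q4  q5 
   q7   q4  q4  q8 
 * q8   q6  q4  q5 
(> = start, * = accepting)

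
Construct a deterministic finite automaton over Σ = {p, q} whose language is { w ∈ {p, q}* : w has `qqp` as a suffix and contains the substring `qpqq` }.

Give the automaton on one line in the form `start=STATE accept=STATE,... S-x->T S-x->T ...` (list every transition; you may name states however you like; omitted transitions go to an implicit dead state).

Run two small machines in parallel and take their product. One (4 states) tracks how much of the suffix `qqp` has currently been matched; the other (5 states) tracks whether and how much of `qpqq` has been seen. Each combined state is a pair, one component from each; accept when both components accept.
With 10 states:
        p   q  
>  s0   s0  s1 
   s1   s2  s3 
   s2   s0  s4 
   s3   s5  s3 
   s4   s2  s6 
   s5   s0  s4 
   s6   s7  s6 
 * s7   s8  s9 
   s8   s8  s9 
   s9   s8  s6 
(> = start, * = accepting)

start=s0 accept=s7 s0-p->s0 s0-q->s1 s1-p->s2 s1-q->s3 s2-p->s0 s2-q->s4 s3-p->s5 s3-q->s3 s4-p->s2 s4-q->s6 s5-p->s0 s5-q->s4 s6-p->s7 s6-q->s6 s7-p->s8 s7-q->s9 s8-p->s8 s8-q->s9 s9-p->s8 s9-q->s6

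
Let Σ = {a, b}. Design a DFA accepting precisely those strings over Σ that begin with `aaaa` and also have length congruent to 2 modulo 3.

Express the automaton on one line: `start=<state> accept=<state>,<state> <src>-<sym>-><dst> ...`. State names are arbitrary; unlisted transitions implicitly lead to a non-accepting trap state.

Handle the two conditions separately and then intersect. The first has 6 states tracking whether the input so far still matches the prefix `aaaa`; the second has 3 states tracking the input length modulo 3. A product state is a pair (one from each), accepting exactly when both do. Minimizing collapses redundant product states.
An 8-state machine:
        a   b  
>  S0   S1  S2 
   S1   S3  S2 
   S2   S2  S2 
   S3   S4  S2 
   S4   S5  S2 
   S5   S6  S6 
 * S6   S7  S7 
   S7   S5  S5 
(> = start, * = accepting)

start=S0 accept=S6 S0-a->S1 S0-b->S2 S1-a->S3 S1-b->S2 S2-a->S2 S2-b->S2 S3-a->S4 S3-b->S2 S4-a->S5 S4-b->S2 S5-a->S6 S5-b->S6 S6-a->S7 S6-b->S7 S7-a->S5 S7-b->S5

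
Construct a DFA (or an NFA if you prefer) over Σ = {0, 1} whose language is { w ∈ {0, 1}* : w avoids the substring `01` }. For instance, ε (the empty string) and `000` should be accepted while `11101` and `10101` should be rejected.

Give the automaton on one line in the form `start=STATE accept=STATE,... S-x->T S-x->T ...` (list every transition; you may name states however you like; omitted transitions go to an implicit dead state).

This is the complement of 'contains `01`'. Use the same substring-matching states — A through C holding how much of `01` has just been matched — but flip the accepting set: everything except the trap C accepts.
       0  1 
>* A   B  A 
 * B   B  C 
   C   C  C 
(> = start, * = accepting)

start=A accept=A,B A-0->B A-1->A B-0->B B-1->C C-0->C C-1->C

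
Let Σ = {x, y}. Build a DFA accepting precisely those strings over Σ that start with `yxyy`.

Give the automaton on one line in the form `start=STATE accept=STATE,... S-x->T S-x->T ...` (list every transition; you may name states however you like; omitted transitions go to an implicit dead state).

Walk along `yxyy` while the input agrees: from S0 take `y` to S1, and so on. Any deviation drops to the rejecting sink S5. Once S4 is reached the prefix is confirmed and every continuation is accepted.
With 6 states:
        x   y  
>  S0   S5  S1 
   S1   S2  S5 
   S2   S5  S3 
   S3   S5  S4 
 * S4   S4  S4 
   S5   S5  S5 
(> = start, * = accepting)

start=S0 accept=S4 S0-x->S5 S0-y->S1 S1-x->S2 S1-y->S5 S2-x->S5 S2-y->S3 S3-x->S5 S3-y->S4 S4-x->S4 S4-y->S4 S5-x->S5 S5-y->S5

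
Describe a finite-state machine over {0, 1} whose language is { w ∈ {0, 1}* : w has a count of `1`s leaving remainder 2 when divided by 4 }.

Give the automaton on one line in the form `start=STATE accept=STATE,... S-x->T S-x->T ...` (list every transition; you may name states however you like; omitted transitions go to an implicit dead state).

start=A accept=C A-0->A A-1->B B-0->B B-1->C C-0->C C-1->D D-0->D D-1->A

Keep the running count of `1`s modulo 4: each `1` advances along the cycle A → B → C → D → A while other symbols loop. Accept at C.
       0  1 
>  A   A  B 
   B   B  C 
 * C   C  D 
   D   D  A 
(> = start, * = accepting)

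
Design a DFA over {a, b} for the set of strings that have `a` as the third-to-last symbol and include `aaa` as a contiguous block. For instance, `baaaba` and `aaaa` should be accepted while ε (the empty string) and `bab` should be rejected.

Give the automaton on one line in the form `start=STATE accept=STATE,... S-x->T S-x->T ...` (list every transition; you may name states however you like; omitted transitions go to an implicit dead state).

Handle the two conditions separately and then intersect. The first has 15 states tracking the last 3 symbols read; the second has 4 states tracking whether and how much of `aaa` has been seen. A product state is a pair (one from each), accepting exactly when both do. After merging equivalent states the machine shrinks.
11 states suffice.
          a    b  
>  s0     s1   s0 
   s1     s2   s0 
   s2     s3   s0 
 * s3     s3   s4 
 * s4     s5   s6 
 * s5     s7   s8 
 * s6     s9  s10 
   s7     s3   s4 
   s8     s5   s6 
   s9     s7   s8 
   s10    s9  s10 
(> = start, * = accepting)

start=s0 accept=s3,s4,s5,s6 s0-a->s1 s0-b->s0 s1-a->s2 s1-b->s0 s2-a->s3 s2-b->s0 s3-a->s3 s3-b->s4 s4-a->s5 s4-b->s6 s5-a->s7 s5-b->s8 s6-a->s9 s6-b->s10 s7-a->s3 s7-b->s4 s8-a->s5 s8-b->s6 s9-a->s7 s9-b->s8 s10-a->s9 s10-b->s10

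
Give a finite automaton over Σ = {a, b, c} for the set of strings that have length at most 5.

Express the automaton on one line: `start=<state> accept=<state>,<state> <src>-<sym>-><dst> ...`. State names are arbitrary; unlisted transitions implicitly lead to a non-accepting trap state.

start=s0 accept=s0,s1,s2,s3,s4,s5 s0-a->s1 s0-b->s1 s0-c->s1 s1-a->s2 s1-b->s2 s1-c->s2 s2-a->s3 s2-b->s3 s2-c->s3 s3-a->s4 s3-b->s4 s3-c->s4 s4-a->s5 s4-b->s5 s4-c->s5 s5-a->s6 s5-b->s6 s5-c->s6 s6-a->s6 s6-b->s6 s6-c->s6

We only need to distinguish lengths 0, 1, …, 5, and '>5'. Chain s0 → s1 → s2 → s3 → s4 → s5 → s6 on every symbol, with s6 looping. Accepting states: {s0, s1, s2, s3, s4, s5}.
7 states suffice.
        a   b   c  
>* s0   s1  s1  s1 
 * s1   s2  s2  s2 
 * s2   s3  s3  s3 
 * s3   s4  s4  s4 
 * s4   s5  s5  s5 
 * s5   s6  s6  s6 
   s6   s6  s6  s6 
(> = start, * = accepting)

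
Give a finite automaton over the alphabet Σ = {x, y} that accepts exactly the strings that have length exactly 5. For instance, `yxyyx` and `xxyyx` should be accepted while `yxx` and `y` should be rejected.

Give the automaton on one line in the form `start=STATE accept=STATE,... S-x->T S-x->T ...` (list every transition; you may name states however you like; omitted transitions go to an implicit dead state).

We only need to distinguish lengths 0, 1, …, 5, and '>5'. Chain A → B → C → D → E → F → G on every symbol, with G looping. Accepting states: {F}.
       x  y 
>  A   B  B 
   B   C  C 
   C   D  D 
   D   E  E 
   E   F  F 
 * F   G  G 
   G   G  G 
(> = start, * = accepting)

start=A accept=F A-x->B A-y->B B-x->C B-y->C C-x->D C-y->D D-x->E D-y->E E-x->F E-y->F F-x->G F-y->G G-x->G G-y->G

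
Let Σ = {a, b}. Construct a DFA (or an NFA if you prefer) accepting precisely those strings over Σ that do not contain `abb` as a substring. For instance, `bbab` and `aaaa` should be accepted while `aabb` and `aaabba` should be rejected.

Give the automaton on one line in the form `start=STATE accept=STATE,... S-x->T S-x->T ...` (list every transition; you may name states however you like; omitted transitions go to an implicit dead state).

Track partial matches of the forbidden pattern `abb`. State s3 is a dead state reached once `abb` has occurred; every other state accepts. s0 means no part of `abb` is currently matched.
With 4 states:
        a   b  
>* s0   s1  s0 
 * s1   s1  s2 
 * s2   s1  s3 
   s3   s3  s3 
(> = start, * = accepting)

start=s0 accept=s0,s1,s2 s0-a->s1 s0-b->s0 s1-a->s1 s1-b->s2 s2-a->s1 s2-b->s3 s3-a->s3 s3-b->s3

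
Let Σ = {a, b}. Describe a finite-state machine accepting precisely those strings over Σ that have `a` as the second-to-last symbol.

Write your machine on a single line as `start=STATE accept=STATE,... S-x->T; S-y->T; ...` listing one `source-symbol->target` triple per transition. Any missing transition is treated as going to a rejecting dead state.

A DFA must remember the last 2 symbols (since which symbol is second-to-last isn't known until the input ends). Use one state per possible window of the last ≤2 symbols; accept from those whose window starts with `a`.
With 7 states:
        a   b  
>  q0   q1  q2 
   q1   q3  q4 
   q2   q5  q6 
 * q3   q3  q4 
 * q4   q5  q6 
   q5   q3  q4 
   q6   q5  q6 
(> = start, * = accepting)

start=q0; accept=q3,q4; q0-a->q1; q0-b->q2; q1-a->q3; q1-b->q4; q2-a->q5; q2-b->q6; q3-a->q3; q3-b->q4; q4-a->q5; q4-b->q6; q5-a->q3; q5-b->q4; q6-a->q5; q6-b->q6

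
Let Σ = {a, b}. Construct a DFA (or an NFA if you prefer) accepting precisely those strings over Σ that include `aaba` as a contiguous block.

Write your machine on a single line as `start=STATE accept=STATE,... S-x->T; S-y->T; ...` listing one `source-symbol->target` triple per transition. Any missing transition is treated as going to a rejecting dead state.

start=q0; accept=q4; q0-a->q1; q0-b->q0; q1-a->q2; q1-b->q0; q2-a->q2; q2-b->q3; q3-a->q4; q3-b->q0; q4-a->q4; q4-b->q4

Track how much of `aaba` has been matched so far: state q0 is no progress, q4 is the absorbing accept state reached once `aaba` has occurred. Intermediate states record partial matches; on a mismatch, fall back to the longest reusable overlap.
        a   b  
>  q0   q1  q0 
   q1   q2  q0 
   q2   q2  q3 
   q3   q4  q0 
 * q4   q4  q4 
(> = start, * = accepting)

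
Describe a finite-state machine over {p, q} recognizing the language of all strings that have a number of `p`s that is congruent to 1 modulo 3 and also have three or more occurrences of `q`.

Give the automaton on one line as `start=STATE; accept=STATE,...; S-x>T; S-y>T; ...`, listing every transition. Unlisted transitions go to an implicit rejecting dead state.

Handle the two conditions separately and then intersect. One (3 states) tracks the count of `p`s modulo 3; the other (5 states) tracks the count of `q`s, saturating at 4. Each combined state is a pair, one component from each; accept when both components accept. After merging equivalent states the machine shrinks.
12 states suffice.
       p  q 
>  A   B  C 
   B   D  E 
   C   E  F 
   D   A  G 
   E   G  H 
   F   H  I 
   G   C  J 
   H   J  K 
   I   K  I 
   J   F  L 
 * K   L  K 
   L   I  L 
(> = start, * = accepting)

start=A; accept=K; A-p>B; A-q>C; B-p>D; B-q>E; C-p>E; C-q>F; D-p>A; D-q>G; E-p>G; E-q>H; F-p>H; F-q>I; G-p>C; G-q>J; H-p>J; H-q>K; I-p>K; I-q>I; J-p>F; J-q>L; K-p>L; K-q>K; L-p>I; L-q>L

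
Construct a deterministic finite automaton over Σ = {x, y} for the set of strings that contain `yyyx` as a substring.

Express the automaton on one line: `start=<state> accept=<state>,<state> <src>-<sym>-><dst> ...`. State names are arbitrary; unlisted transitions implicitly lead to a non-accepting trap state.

States s0..s3 record the length of the longest prefix of `yyyx` that matches the current input suffix. Reaching s4 means `yyyx` has been seen, and we stay there forever. Accept from s4.
With 5 states:
        x   y  
>  s0   s0  s1 
   s1   s0  s2 
   s2   s0  s3 
   s3   s4  s3 
 * s4   s4  s4 
(> = start, * = accepting)

start=s0 accept=s4 s0-x->s0 s0-y->s1 s1-x->s0 s1-y->s2 s2-x->s0 s2-y->s3 s3-x->s4 s3-y->s3 s4-x->s4 s4-y->s4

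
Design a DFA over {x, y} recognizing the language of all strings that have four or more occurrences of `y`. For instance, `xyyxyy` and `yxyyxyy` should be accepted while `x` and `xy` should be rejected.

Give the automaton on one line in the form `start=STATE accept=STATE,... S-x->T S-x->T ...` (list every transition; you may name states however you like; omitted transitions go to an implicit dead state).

Count `y`s, saturating at 5: states q0 through q4 mean 0 through 4 `y`s seen; q5 means more than 4. Each `y` increments (capped at q5); other symbols loop. Accept from {q4, q5}.
With 6 states:
        x   y  
>  q0   q0  q1 
   q1   q1  q2 
   q2   q2  q3 
   q3   q3  q4 
 * q4   q4  q5 
 * q5   q5  q5 
(> = start, * = accepting)

start=q0 accept=q4,q5 q0-x->q0 q0-y->q1 q1-x->q1 q1-y->q2 q2-x->q2 q2-y->q3 q3-x->q3 q3-y->q4 q4-x->q4 q4-y->q5 q5-x->q5 q5-y->q5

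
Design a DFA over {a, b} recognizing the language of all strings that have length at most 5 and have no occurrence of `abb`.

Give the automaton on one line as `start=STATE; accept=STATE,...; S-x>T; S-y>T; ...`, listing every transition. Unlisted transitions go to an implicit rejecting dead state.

start=S0; accept=S0,S1,S2,S3,S4,S5,S6,S7,S9,S10,S11,S12; S0-a>S1; S0-b>S2; S1-a>S3; S1-b>S4; S2-a>S3; S2-b>S5; S3-a>S6; S3-b>S7; S4-a>S6; S4-b>S8; S5-a>S6; S5-b>S9; S6-a>S10; S6-b>S11; S7-a>S10; S7-b>S8; S8-a>S8; S8-b>S8; S9-a>S10; S9-b>S10; S10-a>S12; S10-b>S12; S11-a>S12; S11-b>S8; S12-a>S8; S12-b>S8

Handle the two conditions separately and then intersect. One (7 states) tracks the input length, saturating at 6; the other (4 states) tracks partial matches of the forbidden pattern `abb`. Each combined state is a pair, one component from each; accept when both components accept. After merging equivalent states the machine shrinks.
With 13 states:
          a    b  
>* S0     S1   S2 
 * S1     S3   S4 
 * S2     S3   S5 
 * S3     S6   S7 
 * S4     S6   S8 
 * S5     S6   S9 
 * S6    S10  S11 
 * S7    S10   S8 
   S8     S8   S8 
 * S9    S10  S10 
 * S10   S12  S12 
 * S11   S12   S8 
 * S12    S8   S8 
(> = start, * = accepting)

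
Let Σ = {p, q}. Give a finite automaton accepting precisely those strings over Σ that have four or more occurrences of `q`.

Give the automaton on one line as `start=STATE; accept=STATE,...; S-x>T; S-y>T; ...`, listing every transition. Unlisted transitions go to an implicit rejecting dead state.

start=s0; accept=s4,s5; s0-p>s0; s0-q>s1; s1-p>s1; s1-q>s2; s2-p>s2; s2-q>s3; s3-p>s3; s3-q>s4; s4-p>s4; s4-q>s5; s5-p>s5; s5-q>s5

Count `q`s, saturating at 5: states s0 through s4 mean 0 through 4 `q`s seen; s5 means more than 4. Each `q` increments (capped at s5); other symbols loop. Accept from {s4, s5}.
With 6 states:
        p   q  
>  s0   s0  s1 
   s1   s1  s2 
   s2   s2  s3 
   s3   s3  s4 
 * s4   s4  s5 
 * s5   s5  s5 
(> = start, * = accepting)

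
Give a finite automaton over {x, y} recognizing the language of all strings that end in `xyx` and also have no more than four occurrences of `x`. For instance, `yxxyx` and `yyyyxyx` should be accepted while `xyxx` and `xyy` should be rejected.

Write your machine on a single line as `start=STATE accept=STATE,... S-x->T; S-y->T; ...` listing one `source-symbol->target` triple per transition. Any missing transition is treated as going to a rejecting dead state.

Run two small machines in parallel and take their product. The first has 4 states tracking how much of the suffix `xyx` has currently been matched; the second has 6 states tracking the count of `x`s, saturating at 5. A product state is a pair (one from each), accepting exactly when both do.
20 states suffice.
       x  y 
>  A   B  A 
   B   C  D 
   C   E  F 
   D   G  H 
   E   I  J 
   F   K  L 
 * G   E  F 
   H   C  H 
   I   M  N 
   J   O  P 
 * K   I  J 
   L   E  L 
   M   M  Q 
   N   R  S 
 * O   M  N 
   P   I  P 
   Q   R  T 
   R   M  Q 
   S   M  S 
   T   M  T 
(> = start, * = accepting)

start=A; accept=G,K,O; A-x->B; A-y->A; B-x->C; B-y->D; C-x->E; C-y->F; D-x->G; D-y->H; E-x->I; E-y->J; F-x->K; F-y->L; G-x->E; G-y->F; H-x->C; H-y->H; I-x->M; I-y->N; J-x->O; J-y->P; K-x->I; K-y->J; L-x->E; L-y->L; M-x->M; M-y->Q; N-x->R; N-y->S; O-x->M; O-y->N; P-x->I; P-y->P; Q-x->R; Q-y->T; R-x->M; R-y->Q; S-x->M; S-y->S; T-x->M; T-y->T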